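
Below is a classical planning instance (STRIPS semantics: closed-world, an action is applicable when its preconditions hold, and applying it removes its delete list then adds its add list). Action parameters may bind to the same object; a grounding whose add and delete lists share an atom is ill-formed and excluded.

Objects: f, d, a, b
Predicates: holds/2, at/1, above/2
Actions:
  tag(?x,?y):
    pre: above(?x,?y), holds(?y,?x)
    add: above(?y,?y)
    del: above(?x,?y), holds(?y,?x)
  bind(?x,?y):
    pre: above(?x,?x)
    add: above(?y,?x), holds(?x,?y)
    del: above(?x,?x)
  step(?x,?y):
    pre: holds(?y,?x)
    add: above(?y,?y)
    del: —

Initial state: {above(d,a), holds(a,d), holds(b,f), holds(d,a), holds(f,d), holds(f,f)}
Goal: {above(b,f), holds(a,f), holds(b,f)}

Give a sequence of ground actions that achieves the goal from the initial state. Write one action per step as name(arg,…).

1. tag(d,a)  →  {above(a,a), holds(b,f), holds(d,a), holds(f,d), holds(f,f)}
2. bind(a,f)  →  {above(f,a), holds(a,f), holds(b,f), holds(d,a), holds(f,d), holds(f,f)}
3. step(f,f)  →  {above(f,a), above(f,f), holds(a,f), holds(b,f), holds(d,a), holds(f,d), holds(f,f)}
4. bind(f,b)  →  {above(b,f), above(f,a), holds(a,f), holds(b,f), holds(d,a), holds(f,b), holds(f,d), holds(f,f)}

tag(d,a); bind(a,f); step(f,f); bind(f,b)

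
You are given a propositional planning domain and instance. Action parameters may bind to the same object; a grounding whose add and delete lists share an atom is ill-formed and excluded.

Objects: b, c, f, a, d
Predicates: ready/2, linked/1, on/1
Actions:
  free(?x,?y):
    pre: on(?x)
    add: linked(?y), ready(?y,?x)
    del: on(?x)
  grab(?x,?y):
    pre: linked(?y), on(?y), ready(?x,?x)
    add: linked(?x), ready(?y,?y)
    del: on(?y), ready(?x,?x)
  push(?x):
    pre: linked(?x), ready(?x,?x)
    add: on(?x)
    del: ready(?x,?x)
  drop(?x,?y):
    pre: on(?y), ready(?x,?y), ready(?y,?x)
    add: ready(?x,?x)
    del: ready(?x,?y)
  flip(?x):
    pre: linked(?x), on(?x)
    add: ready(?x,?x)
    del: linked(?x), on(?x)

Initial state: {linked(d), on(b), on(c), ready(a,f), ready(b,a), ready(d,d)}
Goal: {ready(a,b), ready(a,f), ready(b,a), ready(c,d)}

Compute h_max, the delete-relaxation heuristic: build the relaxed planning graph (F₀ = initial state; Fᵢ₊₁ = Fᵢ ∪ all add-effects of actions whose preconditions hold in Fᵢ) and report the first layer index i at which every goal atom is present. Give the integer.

F0 = init (6 atoms)
F1 = F0 ∪ {linked(a), linked(b), linked(c), linked(f), on(d), ready(a,b), ready(a,c), ready(b,b), ready(b,c), ready(c,b), ready(c,c), ready(d,b), ready(d,c), ready(f,b), ready(f,c)}  (21 atoms)
F2 = F1 ∪ {ready(a,a), ready(a,d), ready(b,d), ready(c,d), ready(f,d)}  (26 atoms)
goal ⊆ F2  ⇒  h_max = 2

2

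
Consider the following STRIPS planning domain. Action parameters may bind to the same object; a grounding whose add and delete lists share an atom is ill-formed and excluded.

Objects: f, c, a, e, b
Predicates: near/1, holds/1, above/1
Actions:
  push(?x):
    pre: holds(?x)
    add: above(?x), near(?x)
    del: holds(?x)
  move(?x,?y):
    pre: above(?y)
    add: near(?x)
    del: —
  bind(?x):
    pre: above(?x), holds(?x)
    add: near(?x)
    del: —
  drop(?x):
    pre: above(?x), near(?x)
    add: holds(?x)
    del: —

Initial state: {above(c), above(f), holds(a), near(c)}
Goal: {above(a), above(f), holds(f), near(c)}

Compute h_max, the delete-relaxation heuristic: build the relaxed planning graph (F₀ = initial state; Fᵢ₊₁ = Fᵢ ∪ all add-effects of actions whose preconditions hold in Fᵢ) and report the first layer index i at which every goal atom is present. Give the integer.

F0 = init (4 atoms)
F1 = F0 ∪ {above(a), holds(c), near(a), near(b), near(e), near(f)}  (10 atoms)
F2 = F1 ∪ {holds(f)}  (11 atoms)
goal ⊆ F2  ⇒  h_max = 2

2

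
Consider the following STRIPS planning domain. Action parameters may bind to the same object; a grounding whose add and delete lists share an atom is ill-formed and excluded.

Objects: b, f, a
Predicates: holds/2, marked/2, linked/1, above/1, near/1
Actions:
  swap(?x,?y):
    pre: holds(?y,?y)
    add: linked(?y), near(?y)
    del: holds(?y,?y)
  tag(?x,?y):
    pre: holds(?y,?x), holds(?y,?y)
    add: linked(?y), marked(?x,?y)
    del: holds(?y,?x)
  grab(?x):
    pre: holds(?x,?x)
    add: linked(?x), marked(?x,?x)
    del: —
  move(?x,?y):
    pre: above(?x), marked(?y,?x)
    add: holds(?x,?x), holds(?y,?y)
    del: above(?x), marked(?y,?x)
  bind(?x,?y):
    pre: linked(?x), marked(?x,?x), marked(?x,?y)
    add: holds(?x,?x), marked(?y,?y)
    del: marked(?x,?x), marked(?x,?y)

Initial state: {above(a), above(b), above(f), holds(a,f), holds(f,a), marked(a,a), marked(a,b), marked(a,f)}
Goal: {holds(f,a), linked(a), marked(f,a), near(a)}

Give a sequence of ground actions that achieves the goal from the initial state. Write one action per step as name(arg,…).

move(b,a); tag(f,a); swap(b,a)

1. move(b,a)  →  {above(a), above(f), holds(a,a), holds(a,f), holds(b,b), holds(f,a), marked(a,a), marked(a,f)}
2. tag(f,a)  →  {above(a), above(f), holds(a,a), holds(b,b), holds(f,a), linked(a), marked(a,a), marked(a,f), marked(f,a)}
3. swap(b,a)  →  {above(a), above(f), holds(b,b), holds(f,a), linked(a), marked(a,a), marked(a,f), marked(f,a), near(a)}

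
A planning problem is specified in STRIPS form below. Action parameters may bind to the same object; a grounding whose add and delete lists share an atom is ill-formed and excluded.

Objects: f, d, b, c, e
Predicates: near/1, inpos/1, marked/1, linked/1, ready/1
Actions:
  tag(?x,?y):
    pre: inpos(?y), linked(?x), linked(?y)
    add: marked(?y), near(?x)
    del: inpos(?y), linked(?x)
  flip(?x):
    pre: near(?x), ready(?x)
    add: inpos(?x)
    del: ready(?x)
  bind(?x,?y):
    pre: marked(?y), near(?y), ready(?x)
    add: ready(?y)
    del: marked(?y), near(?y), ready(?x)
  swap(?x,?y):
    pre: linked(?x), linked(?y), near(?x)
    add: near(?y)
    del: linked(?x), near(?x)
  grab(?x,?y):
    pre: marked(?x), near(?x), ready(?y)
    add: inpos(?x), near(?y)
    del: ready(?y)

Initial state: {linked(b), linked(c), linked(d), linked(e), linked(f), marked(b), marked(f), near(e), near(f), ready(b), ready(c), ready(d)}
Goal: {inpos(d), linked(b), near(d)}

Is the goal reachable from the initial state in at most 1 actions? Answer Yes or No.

No

1. swap(f,d)  →  {linked(b), linked(c), linked(d), linked(e), marked(b), marked(f), near(d), near(e), ready(b), ready(c), ready(d)}
2. flip(d)  →  {inpos(d), linked(b), linked(c), linked(d), linked(e), marked(b), marked(f), near(d), near(e), ready(b), ready(c)}
optimal plan length = 2; 2 > 1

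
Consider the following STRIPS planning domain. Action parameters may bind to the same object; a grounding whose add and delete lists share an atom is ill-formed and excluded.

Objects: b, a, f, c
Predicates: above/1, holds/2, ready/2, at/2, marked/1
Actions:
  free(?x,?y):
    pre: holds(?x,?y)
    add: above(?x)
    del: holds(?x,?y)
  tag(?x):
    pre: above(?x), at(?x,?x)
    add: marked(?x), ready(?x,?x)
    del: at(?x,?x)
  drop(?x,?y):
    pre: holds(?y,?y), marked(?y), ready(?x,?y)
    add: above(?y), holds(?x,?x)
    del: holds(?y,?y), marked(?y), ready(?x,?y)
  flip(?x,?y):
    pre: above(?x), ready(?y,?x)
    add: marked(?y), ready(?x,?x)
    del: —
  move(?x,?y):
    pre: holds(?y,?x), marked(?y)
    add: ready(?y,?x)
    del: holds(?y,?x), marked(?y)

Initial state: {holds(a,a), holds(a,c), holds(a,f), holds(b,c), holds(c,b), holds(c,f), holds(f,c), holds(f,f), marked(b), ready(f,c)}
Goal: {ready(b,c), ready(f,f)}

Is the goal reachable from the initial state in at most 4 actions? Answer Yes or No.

Yes

1. free(c,b)  →  {above(c), holds(a,a), holds(a,c), holds(a,f), holds(b,c), holds(c,f), holds(f,c), holds(f,f), marked(b), ready(f,c)}
2. flip(c,f)  →  {above(c), holds(a,a), holds(a,c), holds(a,f), holds(b,c), holds(c,f), holds(f,c), holds(f,f), marked(b), marked(f), ready(c,c), ready(f,c)}
3. move(f,f)  →  {above(c), holds(a,a), holds(a,c), holds(a,f), holds(b,c), holds(c,f), holds(f,c), marked(b), ready(c,c), ready(f,c), ready(f,f)}
4. move(c,b)  →  {above(c), holds(a,a), holds(a,c), holds(a,f), holds(c,f), holds(f,c), ready(b,c), ready(c,c), ready(f,c), ready(f,f)}
optimal plan length = 4; 4 ≤ 4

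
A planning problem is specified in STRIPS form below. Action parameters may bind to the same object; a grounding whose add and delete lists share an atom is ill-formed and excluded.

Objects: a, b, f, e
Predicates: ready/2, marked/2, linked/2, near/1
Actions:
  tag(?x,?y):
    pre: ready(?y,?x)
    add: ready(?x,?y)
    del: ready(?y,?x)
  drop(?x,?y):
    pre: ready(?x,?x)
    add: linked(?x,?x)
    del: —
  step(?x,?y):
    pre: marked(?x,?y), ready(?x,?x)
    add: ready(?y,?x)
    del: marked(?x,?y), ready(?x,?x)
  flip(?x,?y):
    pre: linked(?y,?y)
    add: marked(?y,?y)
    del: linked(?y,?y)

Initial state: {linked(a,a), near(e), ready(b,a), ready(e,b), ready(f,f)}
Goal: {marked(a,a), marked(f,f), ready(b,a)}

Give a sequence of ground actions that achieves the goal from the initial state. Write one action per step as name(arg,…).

1. drop(f,a)  →  {linked(a,a), linked(f,f), near(e), ready(b,a), ready(e,b), ready(f,f)}
2. flip(a,a)  →  {linked(f,f), marked(a,a), near(e), ready(b,a), ready(e,b), ready(f,f)}
3. flip(a,f)  →  {marked(a,a), marked(f,f), near(e), ready(b,a), ready(e,b), ready(f,f)}

drop(f,a); flip(a,a); flip(a,f)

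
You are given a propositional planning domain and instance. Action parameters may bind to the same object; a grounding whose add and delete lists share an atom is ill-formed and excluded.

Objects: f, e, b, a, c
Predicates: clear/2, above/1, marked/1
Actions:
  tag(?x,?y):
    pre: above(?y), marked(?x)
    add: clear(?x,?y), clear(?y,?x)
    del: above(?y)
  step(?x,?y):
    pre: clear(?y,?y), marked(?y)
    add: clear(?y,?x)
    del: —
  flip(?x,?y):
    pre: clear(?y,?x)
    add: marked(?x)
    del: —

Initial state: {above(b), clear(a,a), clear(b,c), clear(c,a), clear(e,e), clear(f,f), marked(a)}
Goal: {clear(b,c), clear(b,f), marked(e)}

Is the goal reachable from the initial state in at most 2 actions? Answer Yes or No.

1. flip(f,f)  →  {above(b), clear(a,a), clear(b,c), clear(c,a), clear(e,e), clear(f,f), marked(a), marked(f)}
2. tag(f,b)  →  {clear(a,a), clear(b,c), clear(b,f), clear(c,a), clear(e,e), clear(f,b), clear(f,f), marked(a), marked(f)}
3. flip(e,e)  →  {clear(a,a), clear(b,c), clear(b,f), clear(c,a), clear(e,e), clear(f,b), clear(f,f), marked(a), marked(e), marked(f)}
optimal plan length = 3; 3 > 2

No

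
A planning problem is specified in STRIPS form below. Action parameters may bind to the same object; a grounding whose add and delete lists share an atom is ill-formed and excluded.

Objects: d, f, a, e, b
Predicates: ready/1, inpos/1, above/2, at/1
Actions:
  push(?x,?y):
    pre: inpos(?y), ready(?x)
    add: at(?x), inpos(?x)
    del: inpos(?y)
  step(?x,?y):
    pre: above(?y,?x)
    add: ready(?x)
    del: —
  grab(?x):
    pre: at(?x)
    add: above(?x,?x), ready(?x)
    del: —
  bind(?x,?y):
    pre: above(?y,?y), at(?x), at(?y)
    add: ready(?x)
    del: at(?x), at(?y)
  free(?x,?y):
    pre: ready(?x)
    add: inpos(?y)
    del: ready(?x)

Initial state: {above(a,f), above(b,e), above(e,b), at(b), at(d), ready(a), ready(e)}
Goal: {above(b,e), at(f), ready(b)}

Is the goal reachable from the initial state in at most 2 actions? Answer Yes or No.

1. step(f,a)  →  {above(a,f), above(b,e), above(e,b), at(b), at(d), ready(a), ready(e), ready(f)}
2. step(b,e)  →  {above(a,f), above(b,e), above(e,b), at(b), at(d), ready(a), ready(b), ready(e), ready(f)}
3. free(a,d)  →  {above(a,f), above(b,e), above(e,b), at(b), at(d), inpos(d), ready(b), ready(e), ready(f)}
4. push(f,d)  →  {above(a,f), above(b,e), above(e,b), at(b), at(d), at(f), inpos(f), ready(b), ready(e), ready(f)}
optimal plan length = 4; 4 > 2

No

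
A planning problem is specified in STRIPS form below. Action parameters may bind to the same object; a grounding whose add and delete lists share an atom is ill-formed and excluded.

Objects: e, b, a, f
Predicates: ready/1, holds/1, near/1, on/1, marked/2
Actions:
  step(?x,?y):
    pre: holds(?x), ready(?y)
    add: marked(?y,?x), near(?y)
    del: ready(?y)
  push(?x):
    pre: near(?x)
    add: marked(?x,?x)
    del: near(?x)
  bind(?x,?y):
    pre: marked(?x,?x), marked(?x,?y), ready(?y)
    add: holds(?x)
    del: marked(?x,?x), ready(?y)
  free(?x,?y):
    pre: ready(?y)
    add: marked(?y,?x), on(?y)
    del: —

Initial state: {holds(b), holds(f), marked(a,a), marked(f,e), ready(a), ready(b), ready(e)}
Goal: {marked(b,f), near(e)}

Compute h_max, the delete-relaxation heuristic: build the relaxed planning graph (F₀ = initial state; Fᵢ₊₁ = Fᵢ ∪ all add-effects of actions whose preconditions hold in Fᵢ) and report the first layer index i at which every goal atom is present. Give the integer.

1

F0 = init (7 atoms)
F1 = F0 ∪ {holds(a), marked(a,b), marked(a,e), marked(a,f), marked(b,a), marked(b,b), marked(b,e), marked(b,f), marked(e,a), marked(e,b), marked(e,e), marked(e,f), near(a), near(b), near(e), on(a), on(b), on(e)}  (25 atoms)
goal ⊆ F1  ⇒  h_max = 1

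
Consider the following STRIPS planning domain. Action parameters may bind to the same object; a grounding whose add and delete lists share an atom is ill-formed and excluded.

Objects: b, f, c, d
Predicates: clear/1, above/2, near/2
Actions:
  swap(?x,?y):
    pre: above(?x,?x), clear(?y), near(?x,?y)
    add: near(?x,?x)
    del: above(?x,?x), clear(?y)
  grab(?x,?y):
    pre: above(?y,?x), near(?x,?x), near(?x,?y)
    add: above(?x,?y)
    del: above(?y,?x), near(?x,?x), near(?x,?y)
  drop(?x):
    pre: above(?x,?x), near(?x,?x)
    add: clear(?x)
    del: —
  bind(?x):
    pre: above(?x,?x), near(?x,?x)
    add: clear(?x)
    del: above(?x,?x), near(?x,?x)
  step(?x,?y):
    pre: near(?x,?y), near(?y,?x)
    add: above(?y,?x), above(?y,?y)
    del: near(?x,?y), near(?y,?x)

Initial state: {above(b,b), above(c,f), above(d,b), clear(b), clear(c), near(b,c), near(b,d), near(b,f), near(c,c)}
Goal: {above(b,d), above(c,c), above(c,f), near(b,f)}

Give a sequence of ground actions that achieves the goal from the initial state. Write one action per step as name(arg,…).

swap(b,c); grab(b,d); step(c,c)

1. swap(b,c)  →  {above(c,f), above(d,b), clear(b), near(b,b), near(b,c), near(b,d), near(b,f), near(c,c)}
2. grab(b,d)  →  {above(b,d), above(c,f), clear(b), near(b,c), near(b,f), near(c,c)}
3. step(c,c)  →  {above(b,d), above(c,c), above(c,f), clear(b), near(b,c), near(b,f)}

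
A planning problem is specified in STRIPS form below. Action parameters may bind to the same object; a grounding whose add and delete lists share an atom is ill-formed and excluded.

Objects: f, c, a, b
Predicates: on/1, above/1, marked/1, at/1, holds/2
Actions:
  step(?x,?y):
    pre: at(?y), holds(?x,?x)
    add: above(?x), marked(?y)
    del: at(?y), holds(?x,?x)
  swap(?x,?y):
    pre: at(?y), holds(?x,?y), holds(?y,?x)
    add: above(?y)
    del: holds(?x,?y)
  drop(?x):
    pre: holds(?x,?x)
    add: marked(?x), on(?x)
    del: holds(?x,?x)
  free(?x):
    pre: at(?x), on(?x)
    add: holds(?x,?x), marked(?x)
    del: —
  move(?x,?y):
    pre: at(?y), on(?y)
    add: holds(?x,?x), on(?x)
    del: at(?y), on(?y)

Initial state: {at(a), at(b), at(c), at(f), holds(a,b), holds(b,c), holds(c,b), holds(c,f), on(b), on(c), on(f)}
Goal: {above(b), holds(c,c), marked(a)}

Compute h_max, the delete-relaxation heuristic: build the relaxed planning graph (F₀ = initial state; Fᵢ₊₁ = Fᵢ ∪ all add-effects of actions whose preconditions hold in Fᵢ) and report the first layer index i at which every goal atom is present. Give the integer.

F0 = init (11 atoms)
F1 = F0 ∪ {above(b), above(c), holds(a,a), holds(b,b), holds(c,c), holds(f,f), marked(b), marked(c), marked(f), on(a)}  (21 atoms)
F2 = F1 ∪ {above(a), above(f), marked(a)}  (24 atoms)
goal ⊆ F2  ⇒  h_max = 2

2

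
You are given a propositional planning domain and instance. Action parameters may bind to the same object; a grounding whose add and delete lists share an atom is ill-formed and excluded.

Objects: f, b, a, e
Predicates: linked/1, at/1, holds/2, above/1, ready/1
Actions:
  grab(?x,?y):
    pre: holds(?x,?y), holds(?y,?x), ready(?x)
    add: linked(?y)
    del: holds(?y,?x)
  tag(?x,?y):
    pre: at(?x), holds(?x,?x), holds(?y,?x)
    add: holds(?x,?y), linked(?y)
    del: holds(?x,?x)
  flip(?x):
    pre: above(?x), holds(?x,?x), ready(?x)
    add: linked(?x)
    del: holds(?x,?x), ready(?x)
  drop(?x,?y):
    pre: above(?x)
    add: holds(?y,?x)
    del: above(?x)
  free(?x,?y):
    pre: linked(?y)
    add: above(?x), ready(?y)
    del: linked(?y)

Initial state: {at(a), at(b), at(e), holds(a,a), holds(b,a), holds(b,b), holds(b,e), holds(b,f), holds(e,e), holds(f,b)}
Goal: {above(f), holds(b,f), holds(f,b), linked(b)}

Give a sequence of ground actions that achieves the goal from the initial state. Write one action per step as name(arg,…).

1. tag(b,f)  →  {at(a), at(b), at(e), holds(a,a), holds(b,a), holds(b,e), holds(b,f), holds(e,e), holds(f,b), linked(f)}
2. tag(a,b)  →  {at(a), at(b), at(e), holds(a,b), holds(b,a), holds(b,e), holds(b,f), holds(e,e), holds(f,b), linked(b), linked(f)}
3. free(f,f)  →  {above(f), at(a), at(b), at(e), holds(a,b), holds(b,a), holds(b,e), holds(b,f), holds(e,e), holds(f,b), linked(b), ready(f)}

tag(b,f); tag(a,b); free(f,f)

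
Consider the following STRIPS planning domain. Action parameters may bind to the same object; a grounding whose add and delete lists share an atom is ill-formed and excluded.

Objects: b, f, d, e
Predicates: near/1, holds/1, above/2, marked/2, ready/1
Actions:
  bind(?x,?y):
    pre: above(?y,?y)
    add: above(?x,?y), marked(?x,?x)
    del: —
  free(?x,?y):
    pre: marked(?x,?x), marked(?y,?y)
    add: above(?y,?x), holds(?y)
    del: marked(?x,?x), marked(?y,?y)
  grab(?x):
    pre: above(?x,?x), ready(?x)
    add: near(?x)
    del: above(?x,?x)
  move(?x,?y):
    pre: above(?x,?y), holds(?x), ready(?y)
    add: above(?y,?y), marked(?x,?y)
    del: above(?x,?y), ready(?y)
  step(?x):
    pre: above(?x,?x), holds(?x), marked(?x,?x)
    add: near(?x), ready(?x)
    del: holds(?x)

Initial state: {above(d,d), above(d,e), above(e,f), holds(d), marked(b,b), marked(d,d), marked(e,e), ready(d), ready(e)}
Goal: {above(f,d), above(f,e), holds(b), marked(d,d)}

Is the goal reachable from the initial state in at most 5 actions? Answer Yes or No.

Yes

1. bind(f,d)  →  {above(d,d), above(d,e), above(e,f), above(f,d), holds(d), marked(b,b), marked(d,d), marked(e,e), marked(f,f), ready(d), ready(e)}
2. free(b,b)  →  {above(b,b), above(d,d), above(d,e), above(e,f), above(f,d), holds(b), holds(d), marked(d,d), marked(e,e), marked(f,f), ready(d), ready(e)}
3. free(e,f)  →  {above(b,b), above(d,d), above(d,e), above(e,f), above(f,d), above(f,e), holds(b), holds(d), holds(f), marked(d,d), ready(d), ready(e)}
optimal plan length = 3; 3 ≤ 5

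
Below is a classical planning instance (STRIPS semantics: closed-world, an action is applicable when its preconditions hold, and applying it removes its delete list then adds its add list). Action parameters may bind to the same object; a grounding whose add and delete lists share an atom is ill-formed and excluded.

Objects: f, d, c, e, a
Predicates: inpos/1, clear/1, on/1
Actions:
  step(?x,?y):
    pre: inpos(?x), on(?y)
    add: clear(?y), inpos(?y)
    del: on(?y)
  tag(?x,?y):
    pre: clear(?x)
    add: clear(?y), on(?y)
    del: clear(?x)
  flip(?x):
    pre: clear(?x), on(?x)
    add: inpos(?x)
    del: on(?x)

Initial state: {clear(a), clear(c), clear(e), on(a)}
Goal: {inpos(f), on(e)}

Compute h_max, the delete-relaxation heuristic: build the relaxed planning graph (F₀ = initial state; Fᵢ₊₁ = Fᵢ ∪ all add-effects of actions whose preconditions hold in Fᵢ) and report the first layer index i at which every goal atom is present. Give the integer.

2

F0 = init (4 atoms)
F1 = F0 ∪ {clear(d), clear(f), inpos(a), on(c), on(d), on(e), on(f)}  (11 atoms)
F2 = F1 ∪ {inpos(c), inpos(d), inpos(e), inpos(f)}  (15 atoms)
goal ⊆ F2  ⇒  h_max = 2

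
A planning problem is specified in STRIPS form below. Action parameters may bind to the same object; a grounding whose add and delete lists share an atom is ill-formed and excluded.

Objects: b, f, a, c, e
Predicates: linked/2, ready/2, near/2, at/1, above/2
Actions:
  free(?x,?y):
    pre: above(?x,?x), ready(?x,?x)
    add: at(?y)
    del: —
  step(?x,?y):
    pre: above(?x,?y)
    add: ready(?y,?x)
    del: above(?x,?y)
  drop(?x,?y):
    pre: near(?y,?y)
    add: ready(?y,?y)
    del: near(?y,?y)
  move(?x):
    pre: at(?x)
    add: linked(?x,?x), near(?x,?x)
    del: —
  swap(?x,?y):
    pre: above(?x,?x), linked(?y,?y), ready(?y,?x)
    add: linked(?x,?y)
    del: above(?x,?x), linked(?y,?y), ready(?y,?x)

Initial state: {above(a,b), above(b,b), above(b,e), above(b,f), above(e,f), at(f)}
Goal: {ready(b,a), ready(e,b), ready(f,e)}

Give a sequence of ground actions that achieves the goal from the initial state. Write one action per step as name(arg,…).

step(b,e); step(a,b); step(e,f)

1. step(b,e)  →  {above(a,b), above(b,b), above(b,f), above(e,f), at(f), ready(e,b)}
2. step(a,b)  →  {above(b,b), above(b,f), above(e,f), at(f), ready(b,a), ready(e,b)}
3. step(e,f)  →  {above(b,b), above(b,f), at(f), ready(b,a), ready(e,b), ready(f,e)}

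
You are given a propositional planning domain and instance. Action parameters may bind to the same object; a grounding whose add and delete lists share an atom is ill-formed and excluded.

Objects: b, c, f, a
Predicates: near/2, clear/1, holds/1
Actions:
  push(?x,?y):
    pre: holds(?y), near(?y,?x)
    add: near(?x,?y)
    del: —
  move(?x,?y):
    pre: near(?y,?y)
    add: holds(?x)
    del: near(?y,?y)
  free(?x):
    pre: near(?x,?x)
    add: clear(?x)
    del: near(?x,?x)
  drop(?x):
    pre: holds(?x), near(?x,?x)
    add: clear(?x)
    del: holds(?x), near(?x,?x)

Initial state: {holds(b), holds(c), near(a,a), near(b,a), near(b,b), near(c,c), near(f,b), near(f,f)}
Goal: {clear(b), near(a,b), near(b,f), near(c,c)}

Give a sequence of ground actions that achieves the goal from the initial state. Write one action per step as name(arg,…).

1. push(a,b)  →  {holds(b), holds(c), near(a,a), near(a,b), near(b,a), near(b,b), near(c,c), near(f,b), near(f,f)}
2. move(f,f)  →  {holds(b), holds(c), holds(f), near(a,a), near(a,b), near(b,a), near(b,b), near(c,c), near(f,b)}
3. push(b,f)  →  {holds(b), holds(c), holds(f), near(a,a), near(a,b), near(b,a), near(b,b), near(b,f), near(c,c), near(f,b)}
4. free(b)  →  {clear(b), holds(b), holds(c), holds(f), near(a,a), near(a,b), near(b,a), near(b,f), near(c,c), near(f,b)}

push(a,b); move(f,f); push(b,f); free(b)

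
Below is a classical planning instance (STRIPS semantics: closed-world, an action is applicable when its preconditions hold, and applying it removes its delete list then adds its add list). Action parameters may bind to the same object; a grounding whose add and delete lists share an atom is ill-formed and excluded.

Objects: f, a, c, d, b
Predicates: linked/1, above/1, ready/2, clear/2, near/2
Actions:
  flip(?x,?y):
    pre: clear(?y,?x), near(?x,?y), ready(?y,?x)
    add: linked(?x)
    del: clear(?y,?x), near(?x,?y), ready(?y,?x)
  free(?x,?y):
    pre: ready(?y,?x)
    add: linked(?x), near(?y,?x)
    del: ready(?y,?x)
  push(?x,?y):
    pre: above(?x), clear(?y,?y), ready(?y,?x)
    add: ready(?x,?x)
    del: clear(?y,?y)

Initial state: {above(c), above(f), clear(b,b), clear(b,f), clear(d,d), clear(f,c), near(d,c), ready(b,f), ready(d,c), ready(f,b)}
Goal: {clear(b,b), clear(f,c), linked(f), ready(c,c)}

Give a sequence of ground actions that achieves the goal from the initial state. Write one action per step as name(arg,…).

free(f,b); push(c,d)

1. free(f,b)  →  {above(c), above(f), clear(b,b), clear(b,f), clear(d,d), clear(f,c), linked(f), near(b,f), near(d,c), ready(d,c), ready(f,b)}
2. push(c,d)  →  {above(c), above(f), clear(b,b), clear(b,f), clear(f,c), linked(f), near(b,f), near(d,c), ready(c,c), ready(d,c), ready(f,b)}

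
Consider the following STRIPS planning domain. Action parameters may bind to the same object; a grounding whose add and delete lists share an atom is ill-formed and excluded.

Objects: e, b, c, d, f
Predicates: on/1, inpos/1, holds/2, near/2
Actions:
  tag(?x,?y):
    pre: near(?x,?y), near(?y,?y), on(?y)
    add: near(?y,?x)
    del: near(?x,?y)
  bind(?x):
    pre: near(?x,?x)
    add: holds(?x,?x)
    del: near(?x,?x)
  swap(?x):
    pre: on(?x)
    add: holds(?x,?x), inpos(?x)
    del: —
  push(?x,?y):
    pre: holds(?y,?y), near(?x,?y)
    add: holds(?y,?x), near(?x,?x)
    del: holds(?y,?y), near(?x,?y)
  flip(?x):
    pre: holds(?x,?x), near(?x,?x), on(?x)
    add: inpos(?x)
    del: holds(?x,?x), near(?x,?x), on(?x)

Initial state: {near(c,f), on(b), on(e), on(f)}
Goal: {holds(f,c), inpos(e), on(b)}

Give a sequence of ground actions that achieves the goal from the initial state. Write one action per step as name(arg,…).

swap(e); swap(f); push(c,f)

1. swap(e)  →  {holds(e,e), inpos(e), near(c,f), on(b), on(e), on(f)}
2. swap(f)  →  {holds(e,e), holds(f,f), inpos(e), inpos(f), near(c,f), on(b), on(e), on(f)}
3. push(c,f)  →  {holds(e,e), holds(f,c), inpos(e), inpos(f), near(c,c), on(b), on(e), on(f)}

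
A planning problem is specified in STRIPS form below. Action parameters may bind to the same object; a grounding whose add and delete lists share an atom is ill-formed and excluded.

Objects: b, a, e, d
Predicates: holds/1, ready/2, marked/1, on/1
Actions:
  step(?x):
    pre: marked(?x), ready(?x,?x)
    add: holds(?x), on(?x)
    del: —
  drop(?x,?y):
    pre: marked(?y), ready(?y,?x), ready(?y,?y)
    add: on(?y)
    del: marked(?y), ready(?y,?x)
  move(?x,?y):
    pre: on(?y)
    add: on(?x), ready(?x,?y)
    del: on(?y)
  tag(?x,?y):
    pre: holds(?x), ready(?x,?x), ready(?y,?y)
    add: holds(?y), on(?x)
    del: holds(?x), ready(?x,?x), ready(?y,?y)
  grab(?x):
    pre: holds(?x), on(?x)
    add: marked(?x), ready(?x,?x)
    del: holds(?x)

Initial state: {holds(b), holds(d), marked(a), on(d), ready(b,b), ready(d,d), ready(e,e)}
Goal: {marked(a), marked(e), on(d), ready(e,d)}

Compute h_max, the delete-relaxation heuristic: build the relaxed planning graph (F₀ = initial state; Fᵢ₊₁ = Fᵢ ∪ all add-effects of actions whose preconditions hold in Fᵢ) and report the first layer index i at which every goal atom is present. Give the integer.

2

F0 = init (7 atoms)
F1 = F0 ∪ {holds(e), marked(d), on(a), on(b), on(e), ready(a,d), ready(b,d), ready(e,d)}  (15 atoms)
F2 = F1 ∪ {marked(b), marked(e), ready(a,b), ready(a,e), ready(b,a), ready(b,e), ready(d,a), ready(d,b), ready(d,e), ready(e,a), ready(e,b)}  (26 atoms)
goal ⊆ F2  ⇒  h_max = 2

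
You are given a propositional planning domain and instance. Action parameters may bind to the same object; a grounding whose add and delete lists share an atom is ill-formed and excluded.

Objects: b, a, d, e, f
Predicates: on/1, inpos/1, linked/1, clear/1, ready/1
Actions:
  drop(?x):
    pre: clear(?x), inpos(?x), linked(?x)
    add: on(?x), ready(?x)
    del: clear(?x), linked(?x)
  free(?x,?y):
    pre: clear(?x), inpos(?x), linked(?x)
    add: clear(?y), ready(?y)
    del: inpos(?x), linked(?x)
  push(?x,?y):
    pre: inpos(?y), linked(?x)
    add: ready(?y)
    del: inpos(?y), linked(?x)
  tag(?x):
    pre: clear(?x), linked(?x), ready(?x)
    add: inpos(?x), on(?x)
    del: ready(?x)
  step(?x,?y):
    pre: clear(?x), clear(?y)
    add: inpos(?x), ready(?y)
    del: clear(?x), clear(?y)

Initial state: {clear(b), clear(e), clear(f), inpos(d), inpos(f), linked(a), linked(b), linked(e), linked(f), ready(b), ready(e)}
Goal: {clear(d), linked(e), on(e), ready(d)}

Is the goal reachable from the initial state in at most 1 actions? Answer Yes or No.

1. free(f,d)  →  {clear(b), clear(d), clear(e), clear(f), inpos(d), linked(a), linked(b), linked(e), ready(b), ready(d), ready(e)}
2. tag(e)  →  {clear(b), clear(d), clear(e), clear(f), inpos(d), inpos(e), linked(a), linked(b), linked(e), on(e), ready(b), ready(d)}
optimal plan length = 2; 2 > 1

No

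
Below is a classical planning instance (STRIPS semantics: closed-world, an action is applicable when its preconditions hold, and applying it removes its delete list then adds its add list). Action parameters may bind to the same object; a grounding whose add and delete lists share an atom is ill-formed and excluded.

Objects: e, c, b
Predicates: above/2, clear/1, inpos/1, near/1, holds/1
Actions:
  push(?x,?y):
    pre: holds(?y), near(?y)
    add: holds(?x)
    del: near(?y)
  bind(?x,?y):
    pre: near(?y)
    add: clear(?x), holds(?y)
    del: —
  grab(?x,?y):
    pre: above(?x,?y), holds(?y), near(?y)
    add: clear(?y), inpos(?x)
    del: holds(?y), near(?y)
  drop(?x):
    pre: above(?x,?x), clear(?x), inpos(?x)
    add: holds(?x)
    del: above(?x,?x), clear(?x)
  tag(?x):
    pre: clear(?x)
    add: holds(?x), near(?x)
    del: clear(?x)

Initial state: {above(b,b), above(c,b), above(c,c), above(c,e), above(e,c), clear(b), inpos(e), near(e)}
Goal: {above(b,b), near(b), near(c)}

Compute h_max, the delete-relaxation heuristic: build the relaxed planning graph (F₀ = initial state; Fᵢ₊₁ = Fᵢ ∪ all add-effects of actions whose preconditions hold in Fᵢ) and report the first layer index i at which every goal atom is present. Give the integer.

F0 = init (8 atoms)
F1 = F0 ∪ {clear(c), clear(e), holds(b), holds(e), near(b)}  (13 atoms)
F2 = F1 ∪ {holds(c), inpos(b), inpos(c), near(c)}  (17 atoms)
goal ⊆ F2  ⇒  h_max = 2

2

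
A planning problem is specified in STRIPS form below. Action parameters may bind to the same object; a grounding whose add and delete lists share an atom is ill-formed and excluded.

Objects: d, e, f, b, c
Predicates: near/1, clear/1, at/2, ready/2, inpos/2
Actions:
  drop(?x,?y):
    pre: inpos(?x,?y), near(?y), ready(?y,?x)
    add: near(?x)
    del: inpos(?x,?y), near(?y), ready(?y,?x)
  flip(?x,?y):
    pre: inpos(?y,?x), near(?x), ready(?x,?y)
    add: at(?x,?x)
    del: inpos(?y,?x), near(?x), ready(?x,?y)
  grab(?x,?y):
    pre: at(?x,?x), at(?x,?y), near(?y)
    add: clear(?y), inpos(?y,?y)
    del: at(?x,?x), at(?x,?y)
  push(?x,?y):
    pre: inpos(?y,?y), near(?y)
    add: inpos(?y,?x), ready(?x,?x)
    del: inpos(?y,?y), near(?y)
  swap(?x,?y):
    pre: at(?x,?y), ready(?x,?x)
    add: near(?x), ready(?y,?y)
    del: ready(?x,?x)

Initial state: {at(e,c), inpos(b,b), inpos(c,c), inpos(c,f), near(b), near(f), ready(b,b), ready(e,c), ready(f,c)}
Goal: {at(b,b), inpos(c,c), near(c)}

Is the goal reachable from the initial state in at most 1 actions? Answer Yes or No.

No

1. drop(c,f)  →  {at(e,c), inpos(b,b), inpos(c,c), near(b), near(c), ready(b,b), ready(e,c)}
2. flip(b,b)  →  {at(b,b), at(e,c), inpos(c,c), near(c), ready(e,c)}
optimal plan length = 2; 2 > 1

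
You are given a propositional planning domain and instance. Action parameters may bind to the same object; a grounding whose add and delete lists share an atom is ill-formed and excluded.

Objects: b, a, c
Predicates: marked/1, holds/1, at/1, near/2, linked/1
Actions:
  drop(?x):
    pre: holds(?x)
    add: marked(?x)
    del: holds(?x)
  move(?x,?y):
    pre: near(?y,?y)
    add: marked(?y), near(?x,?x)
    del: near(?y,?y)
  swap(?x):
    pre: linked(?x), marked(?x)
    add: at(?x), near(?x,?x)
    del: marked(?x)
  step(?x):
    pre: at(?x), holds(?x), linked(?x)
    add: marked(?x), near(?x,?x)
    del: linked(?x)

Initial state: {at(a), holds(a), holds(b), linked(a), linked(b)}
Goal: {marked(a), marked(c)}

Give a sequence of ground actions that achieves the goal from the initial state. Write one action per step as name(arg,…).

step(a); move(c,a); move(b,c)

1. step(a)  →  {at(a), holds(a), holds(b), linked(b), marked(a), near(a,a)}
2. move(c,a)  →  {at(a), holds(a), holds(b), linked(b), marked(a), near(c,c)}
3. move(b,c)  →  {at(a), holds(a), holds(b), linked(b), marked(a), marked(c), near(b,b)}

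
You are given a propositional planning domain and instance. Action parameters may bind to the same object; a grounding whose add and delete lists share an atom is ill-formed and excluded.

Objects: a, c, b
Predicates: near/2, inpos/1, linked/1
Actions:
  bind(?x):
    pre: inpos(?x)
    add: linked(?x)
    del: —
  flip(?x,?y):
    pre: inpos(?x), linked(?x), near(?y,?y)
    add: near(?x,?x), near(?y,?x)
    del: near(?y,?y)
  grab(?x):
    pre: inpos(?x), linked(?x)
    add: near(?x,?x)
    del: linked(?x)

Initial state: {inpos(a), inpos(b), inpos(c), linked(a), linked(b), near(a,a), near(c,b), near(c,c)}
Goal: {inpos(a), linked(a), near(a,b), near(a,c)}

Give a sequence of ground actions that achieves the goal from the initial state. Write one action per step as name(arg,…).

1. bind(c)  →  {inpos(a), inpos(b), inpos(c), linked(a), linked(b), linked(c), near(a,a), near(c,b), near(c,c)}
2. flip(c,a)  →  {inpos(a), inpos(b), inpos(c), linked(a), linked(b), linked(c), near(a,c), near(c,b), near(c,c)}
3. flip(a,c)  →  {inpos(a), inpos(b), inpos(c), linked(a), linked(b), linked(c), near(a,a), near(a,c), near(c,a), near(c,b)}
4. flip(b,a)  →  {inpos(a), inpos(b), inpos(c), linked(a), linked(b), linked(c), near(a,b), near(a,c), near(b,b), near(c,a), near(c,b)}

bind(c); flip(c,a); flip(a,c); flip(b,a)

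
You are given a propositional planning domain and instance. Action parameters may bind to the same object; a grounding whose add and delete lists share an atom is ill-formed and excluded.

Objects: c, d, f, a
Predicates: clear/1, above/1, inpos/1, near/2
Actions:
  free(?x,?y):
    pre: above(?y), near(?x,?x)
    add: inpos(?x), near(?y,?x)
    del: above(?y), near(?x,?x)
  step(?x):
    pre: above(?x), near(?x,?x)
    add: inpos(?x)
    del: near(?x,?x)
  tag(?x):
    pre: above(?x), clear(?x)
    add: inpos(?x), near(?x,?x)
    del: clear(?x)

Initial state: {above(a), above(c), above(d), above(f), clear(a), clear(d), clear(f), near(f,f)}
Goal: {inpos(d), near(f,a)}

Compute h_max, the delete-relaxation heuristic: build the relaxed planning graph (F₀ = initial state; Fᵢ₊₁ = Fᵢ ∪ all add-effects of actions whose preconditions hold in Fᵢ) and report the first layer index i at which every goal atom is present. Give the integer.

2

F0 = init (8 atoms)
F1 = F0 ∪ {inpos(a), inpos(d), inpos(f), near(a,a), near(a,f), near(c,f), near(d,d), near(d,f)}  (16 atoms)
F2 = F1 ∪ {near(a,d), near(c,a), near(c,d), near(d,a), near(f,a), near(f,d)}  (22 atoms)
goal ⊆ F2  ⇒  h_max = 2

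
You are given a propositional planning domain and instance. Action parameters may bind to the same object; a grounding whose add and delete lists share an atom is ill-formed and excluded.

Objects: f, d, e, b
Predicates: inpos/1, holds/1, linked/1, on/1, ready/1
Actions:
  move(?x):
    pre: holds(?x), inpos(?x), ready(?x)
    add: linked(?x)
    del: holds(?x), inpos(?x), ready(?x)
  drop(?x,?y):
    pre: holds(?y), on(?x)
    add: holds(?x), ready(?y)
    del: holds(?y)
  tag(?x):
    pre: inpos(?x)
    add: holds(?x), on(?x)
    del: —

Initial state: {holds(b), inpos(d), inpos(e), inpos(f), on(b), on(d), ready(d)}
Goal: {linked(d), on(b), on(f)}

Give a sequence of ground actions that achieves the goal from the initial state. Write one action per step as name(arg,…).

1. drop(d,b)  →  {holds(d), inpos(d), inpos(e), inpos(f), on(b), on(d), ready(b), ready(d)}
2. move(d)  →  {inpos(e), inpos(f), linked(d), on(b), on(d), ready(b)}
3. tag(f)  →  {holds(f), inpos(e), inpos(f), linked(d), on(b), on(d), on(f), ready(b)}

drop(d,b); move(d); tag(f)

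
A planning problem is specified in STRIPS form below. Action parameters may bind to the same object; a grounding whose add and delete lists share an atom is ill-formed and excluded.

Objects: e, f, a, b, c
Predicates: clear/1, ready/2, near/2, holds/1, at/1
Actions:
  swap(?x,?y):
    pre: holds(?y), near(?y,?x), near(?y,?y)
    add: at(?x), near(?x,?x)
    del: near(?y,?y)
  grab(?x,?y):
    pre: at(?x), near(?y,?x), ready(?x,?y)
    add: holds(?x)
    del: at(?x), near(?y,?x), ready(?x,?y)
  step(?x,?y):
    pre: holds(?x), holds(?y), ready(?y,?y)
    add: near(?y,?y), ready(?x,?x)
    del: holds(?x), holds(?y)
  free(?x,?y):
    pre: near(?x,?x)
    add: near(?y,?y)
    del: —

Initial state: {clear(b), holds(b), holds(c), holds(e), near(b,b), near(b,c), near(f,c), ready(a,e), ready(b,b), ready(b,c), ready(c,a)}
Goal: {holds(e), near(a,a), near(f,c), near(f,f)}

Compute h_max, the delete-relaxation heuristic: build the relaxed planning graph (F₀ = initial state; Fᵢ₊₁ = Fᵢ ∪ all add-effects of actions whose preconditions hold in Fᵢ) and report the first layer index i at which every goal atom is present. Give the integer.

1

F0 = init (11 atoms)
F1 = F0 ∪ {at(c), near(a,a), near(c,c), near(e,e), near(f,f), ready(c,c), ready(e,e)}  (18 atoms)
goal ⊆ F1  ⇒  h_max = 1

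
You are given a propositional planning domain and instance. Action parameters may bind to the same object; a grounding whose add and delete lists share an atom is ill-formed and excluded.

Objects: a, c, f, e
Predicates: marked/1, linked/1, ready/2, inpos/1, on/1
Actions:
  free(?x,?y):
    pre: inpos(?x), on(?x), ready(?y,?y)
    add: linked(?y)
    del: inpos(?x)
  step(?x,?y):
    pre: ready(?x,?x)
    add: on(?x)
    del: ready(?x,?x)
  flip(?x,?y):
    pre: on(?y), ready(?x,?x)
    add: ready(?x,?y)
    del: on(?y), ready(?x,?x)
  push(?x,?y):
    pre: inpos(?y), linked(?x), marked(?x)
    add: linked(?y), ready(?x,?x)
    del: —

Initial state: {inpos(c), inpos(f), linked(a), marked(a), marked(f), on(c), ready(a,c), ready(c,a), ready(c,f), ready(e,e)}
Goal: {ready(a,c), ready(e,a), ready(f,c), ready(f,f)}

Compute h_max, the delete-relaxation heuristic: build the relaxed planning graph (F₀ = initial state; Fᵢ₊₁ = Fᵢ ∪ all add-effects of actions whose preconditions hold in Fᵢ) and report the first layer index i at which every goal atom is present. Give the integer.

3

F0 = init (10 atoms)
F1 = F0 ∪ {linked(c), linked(e), linked(f), on(e), ready(a,a), ready(e,c)}  (16 atoms)
F2 = F1 ∪ {on(a), ready(a,e), ready(f,f)}  (19 atoms)
F3 = F2 ∪ {on(f), ready(e,a), ready(f,a), ready(f,c), ready(f,e)}  (24 atoms)
goal ⊆ F3  ⇒  h_max = 3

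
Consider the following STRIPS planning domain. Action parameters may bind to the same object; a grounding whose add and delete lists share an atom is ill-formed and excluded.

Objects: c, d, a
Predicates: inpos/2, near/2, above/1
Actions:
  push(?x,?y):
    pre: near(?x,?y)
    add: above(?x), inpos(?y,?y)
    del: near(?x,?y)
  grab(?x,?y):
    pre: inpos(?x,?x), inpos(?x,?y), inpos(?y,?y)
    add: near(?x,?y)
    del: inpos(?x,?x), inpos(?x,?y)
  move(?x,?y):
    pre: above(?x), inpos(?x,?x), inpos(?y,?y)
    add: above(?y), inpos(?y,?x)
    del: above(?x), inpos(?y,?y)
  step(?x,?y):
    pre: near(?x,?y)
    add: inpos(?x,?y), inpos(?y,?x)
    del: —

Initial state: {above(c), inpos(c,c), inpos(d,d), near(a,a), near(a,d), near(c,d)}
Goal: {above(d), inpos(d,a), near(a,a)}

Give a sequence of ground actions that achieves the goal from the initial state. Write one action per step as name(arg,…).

move(c,d); step(a,d)

1. move(c,d)  →  {above(d), inpos(c,c), inpos(d,c), near(a,a), near(a,d), near(c,d)}
2. step(a,d)  →  {above(d), inpos(a,d), inpos(c,c), inpos(d,a), inpos(d,c), near(a,a), near(a,d), near(c,d)}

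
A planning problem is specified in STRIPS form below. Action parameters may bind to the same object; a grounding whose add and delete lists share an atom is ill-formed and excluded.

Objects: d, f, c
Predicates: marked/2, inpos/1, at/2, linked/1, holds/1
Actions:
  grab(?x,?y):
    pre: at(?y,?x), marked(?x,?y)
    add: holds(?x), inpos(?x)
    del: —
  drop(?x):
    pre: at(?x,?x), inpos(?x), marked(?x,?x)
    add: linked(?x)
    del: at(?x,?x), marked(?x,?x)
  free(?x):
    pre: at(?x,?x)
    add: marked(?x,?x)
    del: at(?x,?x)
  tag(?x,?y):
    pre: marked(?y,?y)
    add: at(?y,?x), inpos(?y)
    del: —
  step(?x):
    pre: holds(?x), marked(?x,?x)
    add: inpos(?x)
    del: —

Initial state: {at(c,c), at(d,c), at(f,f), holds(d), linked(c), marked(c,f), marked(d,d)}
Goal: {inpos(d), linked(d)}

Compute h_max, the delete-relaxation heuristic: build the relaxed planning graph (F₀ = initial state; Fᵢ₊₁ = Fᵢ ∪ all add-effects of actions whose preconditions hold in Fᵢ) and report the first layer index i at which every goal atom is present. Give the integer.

2

F0 = init (7 atoms)
F1 = F0 ∪ {at(d,d), at(d,f), inpos(d), marked(c,c), marked(f,f)}  (12 atoms)
F2 = F1 ∪ {at(c,d), at(c,f), at(f,c), at(f,d), holds(c), holds(f), inpos(c), inpos(f), linked(d)}  (21 atoms)
goal ⊆ F2  ⇒  h_max = 2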